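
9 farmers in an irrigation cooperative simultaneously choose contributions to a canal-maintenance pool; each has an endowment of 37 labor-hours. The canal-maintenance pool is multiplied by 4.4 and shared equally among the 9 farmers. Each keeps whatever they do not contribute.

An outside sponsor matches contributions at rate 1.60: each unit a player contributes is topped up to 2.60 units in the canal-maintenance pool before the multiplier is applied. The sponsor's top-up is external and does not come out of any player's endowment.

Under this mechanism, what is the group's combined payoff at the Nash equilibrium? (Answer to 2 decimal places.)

3809.52 labor-hours

The effective private return per unit is now 4.4 × 2.60 / 9 = 1.2711 > 1, so every player's dominant strategy flips to full contribution.
So the Nash equilibrium is full contribution by all 9; the group earns 4.4 × 2.60 × 333 = 3809.52.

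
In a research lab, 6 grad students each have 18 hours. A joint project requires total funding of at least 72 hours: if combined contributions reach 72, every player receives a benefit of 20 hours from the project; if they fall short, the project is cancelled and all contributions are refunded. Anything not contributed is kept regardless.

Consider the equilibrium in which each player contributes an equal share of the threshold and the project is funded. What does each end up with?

26 hours

Equal share of the threshold: 72/6 = 12.
At this profile no one gains by cutting their contribution: any cut drops the total below 72, the project is cancelled, contributions are refunded, and the deviator ends with 18, which is less than 18 − 12 + 20 = 26. Contributing more than 12 just wastes the excess. So contributing exactly 12 is a best response.
Each player's payoff: 18 − 12 + 20 = 26.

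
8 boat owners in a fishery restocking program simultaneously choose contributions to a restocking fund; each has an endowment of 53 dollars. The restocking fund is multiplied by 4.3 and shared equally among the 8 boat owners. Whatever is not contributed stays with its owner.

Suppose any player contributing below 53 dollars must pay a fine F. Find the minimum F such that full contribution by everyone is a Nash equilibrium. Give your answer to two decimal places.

24.51 dollars

Given the others contribute fully, the best deviation is to contribute 0 (any partial contribution still incurs the fine and gives up units whose private return 0.5375 is below 1).
Deviating from 53 to 0 saves 53 dollars but forfeits the deviator's share of the drop in the restocking fund: 4.3/8 × 53 = 28.49.
So the deviation gain is 53 − 28.49 = 24.51, and the fine must be at least 24.51 dollars to wipe it out.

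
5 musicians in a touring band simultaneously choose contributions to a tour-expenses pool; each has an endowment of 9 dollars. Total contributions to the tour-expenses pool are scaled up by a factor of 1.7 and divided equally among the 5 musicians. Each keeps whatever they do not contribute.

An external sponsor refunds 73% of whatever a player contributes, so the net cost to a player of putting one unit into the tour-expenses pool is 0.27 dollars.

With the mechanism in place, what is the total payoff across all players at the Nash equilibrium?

Under the mechanism each unit contributed yields (1.7/5) / 0.27 = 1.2593 back to its contributor per unit of net cost, which exceeds 1, making full contribution the dominant choice for everyone.
So the Nash equilibrium is full contribution by all 5; the group earns 5 × (9 × 0.73 + 1.7 × 9) = 109.35.

109.35 dollars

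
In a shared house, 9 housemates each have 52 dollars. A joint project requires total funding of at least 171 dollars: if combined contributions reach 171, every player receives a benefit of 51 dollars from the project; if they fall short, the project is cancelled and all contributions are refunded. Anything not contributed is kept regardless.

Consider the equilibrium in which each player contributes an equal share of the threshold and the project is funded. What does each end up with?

84 dollars

Equal share of the threshold: 171/9 = 19.
At this profile no one gains by cutting their contribution: any cut drops the total below 171, the project is cancelled, contributions are refunded, and the deviator ends with 52, which is less than 52 − 19 + 51 = 84. Contributing more than 19 just wastes the excess. So contributing exactly 19 is a best response.
Each player's payoff: 52 − 19 + 51 = 84.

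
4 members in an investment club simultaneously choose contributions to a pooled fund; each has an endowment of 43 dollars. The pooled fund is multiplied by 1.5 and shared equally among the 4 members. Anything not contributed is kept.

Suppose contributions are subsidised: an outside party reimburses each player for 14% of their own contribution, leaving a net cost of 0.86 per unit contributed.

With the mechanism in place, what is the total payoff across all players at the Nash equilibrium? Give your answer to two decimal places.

172.00 dollars

The effective private return is (1.5/4) / 0.86 = 0.4360, which is still under 1, so the mechanism doesn't change anyone's dominant strategy: zero contribution.
At the Nash equilibrium no one contributes; group total payoff = 4 × 43 = 172.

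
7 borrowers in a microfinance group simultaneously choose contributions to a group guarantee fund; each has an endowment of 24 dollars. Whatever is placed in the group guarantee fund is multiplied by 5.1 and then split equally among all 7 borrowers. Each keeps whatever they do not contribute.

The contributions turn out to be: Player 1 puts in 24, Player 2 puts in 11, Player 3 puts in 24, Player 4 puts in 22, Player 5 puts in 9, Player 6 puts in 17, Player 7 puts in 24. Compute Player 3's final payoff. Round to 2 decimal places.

Total contributed: 24 + 11 + 24 + 22 + 9 + 17 + 24 = 131.
Each receives 5.1 × 131 / 7 = 95.44 from the group guarantee fund.
Player 3 keeps 24 − 24 = 0, so Player 3's payoff is 0 + 95.44 = 95.44.

95.44 dollars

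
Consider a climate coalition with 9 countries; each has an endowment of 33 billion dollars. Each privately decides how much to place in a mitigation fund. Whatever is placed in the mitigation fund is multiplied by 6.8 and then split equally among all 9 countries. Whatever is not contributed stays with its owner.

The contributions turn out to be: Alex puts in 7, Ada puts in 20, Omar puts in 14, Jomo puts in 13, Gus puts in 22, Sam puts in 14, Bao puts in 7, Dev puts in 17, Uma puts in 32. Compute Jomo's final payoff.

130.31 billion dollars

Total contributed: 7 + 20 + 14 + 13 + 22 + 14 + 7 + 17 + 32 = 146.
Each receives 6.8 × 146 / 9 = 110.31 from the mitigation fund.
Jomo keeps 33 − 13 = 20, so Jomo's payoff is 20 + 110.31 = 130.31.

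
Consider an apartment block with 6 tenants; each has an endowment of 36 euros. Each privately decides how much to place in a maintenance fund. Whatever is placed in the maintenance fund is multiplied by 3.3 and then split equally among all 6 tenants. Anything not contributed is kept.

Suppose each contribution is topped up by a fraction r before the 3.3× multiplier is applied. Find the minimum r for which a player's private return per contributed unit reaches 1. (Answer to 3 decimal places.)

With matching at rate r, one contributed unit becomes (1 + r) in the maintenance fund and returns 3.3 × (1 + r) / 6 to the contributor.
Setting this equal to 1: 1 + r = 6/3.3 = 1.8182.
So the minimum matching rate is r = 1.8182 − 1 = 0.818.

0.818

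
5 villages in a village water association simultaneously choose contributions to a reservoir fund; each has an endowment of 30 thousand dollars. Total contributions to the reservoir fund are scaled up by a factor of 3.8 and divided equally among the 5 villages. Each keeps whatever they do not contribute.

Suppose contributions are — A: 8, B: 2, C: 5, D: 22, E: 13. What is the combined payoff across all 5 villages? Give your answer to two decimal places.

290.00 thousand dollars

Total contributed: 8 + 2 + 5 + 22 + 13 = 50; total kept: 5 × 30 − 50 = 100.
The reservoir fund pays out 3.8 × 50 = 190.00 in aggregate.
Group total = 100 + 190.00 = 290.00.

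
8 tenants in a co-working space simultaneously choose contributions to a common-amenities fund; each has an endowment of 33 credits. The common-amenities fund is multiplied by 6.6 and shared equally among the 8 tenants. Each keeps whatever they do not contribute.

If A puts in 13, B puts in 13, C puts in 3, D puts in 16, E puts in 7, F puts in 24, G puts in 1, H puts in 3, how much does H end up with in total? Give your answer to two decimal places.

96.00 credits

Total contributed: 13 + 13 + 3 + 16 + 7 + 24 + 1 + 3 = 80.
Each receives 6.6 × 80 / 8 = 66.00 from the common-amenities fund.
H keeps 33 − 3 = 30, so H's payoff is 30 + 66.00 = 96.00.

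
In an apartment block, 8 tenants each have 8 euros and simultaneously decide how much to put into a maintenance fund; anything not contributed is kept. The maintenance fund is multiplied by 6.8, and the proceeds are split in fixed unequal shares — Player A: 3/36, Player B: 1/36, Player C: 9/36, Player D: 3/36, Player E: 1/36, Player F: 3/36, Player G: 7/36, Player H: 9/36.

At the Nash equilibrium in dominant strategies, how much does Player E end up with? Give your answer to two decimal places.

12.53 euros

A player with share s gets back 6.8·s per unit contributed, so full contribution is dominant for anyone with s > 1/6.8 = 0.1471 and zero contribution is dominant for anyone below.
Player C, Player G and Player H are above the threshold, contributing 8 each; the remaining 5 contribute 0. Total contributed: 24.
Player E keeps 8 and receives 6.8 × 24 × 1/36 = 4.53 from the maintenance fund, for a payoff of 12.53.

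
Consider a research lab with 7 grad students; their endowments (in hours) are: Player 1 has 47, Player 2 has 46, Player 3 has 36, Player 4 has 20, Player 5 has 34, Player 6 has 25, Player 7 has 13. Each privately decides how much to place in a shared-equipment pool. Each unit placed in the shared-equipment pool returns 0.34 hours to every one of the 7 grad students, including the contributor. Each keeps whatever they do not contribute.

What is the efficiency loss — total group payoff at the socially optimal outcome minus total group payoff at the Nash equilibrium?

The private return per contributed unit is 0.34 < 1 for everyone, so the Nash equilibrium is zero contribution and the group total is Σ E_j = 47 + 46 + 36 + 20 + 34 + 25 + 13 = 221.
Each contributed unit returns 2.380 to the group, so the social optimum is full contribution by everyone: group total = 2.380 × 221 = 525.98.
Efficiency loss = (2.380 − 1) × 221 = 304.98.

304.98 hours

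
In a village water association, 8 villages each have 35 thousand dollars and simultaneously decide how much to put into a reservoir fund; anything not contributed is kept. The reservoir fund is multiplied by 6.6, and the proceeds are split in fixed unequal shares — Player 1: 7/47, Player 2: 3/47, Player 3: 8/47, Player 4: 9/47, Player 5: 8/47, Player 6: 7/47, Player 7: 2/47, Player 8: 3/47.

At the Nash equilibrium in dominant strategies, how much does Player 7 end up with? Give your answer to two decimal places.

For player j, contributing a unit is worthwhile iff 6.6 × (j's share) ≥ 1, i.e. iff j's share is at least 0.1515.
The shares above 0.1515 belong to Player 3, Player 4 and Player 5, contributing 35 each; the remaining 5 contribute 0. Total contributed: 105.
Player 7 keeps 35 and receives 6.6 × 105 × 2/47 = 29.49 from the reservoir fund, for a payoff of 64.49.

64.49 thousand dollars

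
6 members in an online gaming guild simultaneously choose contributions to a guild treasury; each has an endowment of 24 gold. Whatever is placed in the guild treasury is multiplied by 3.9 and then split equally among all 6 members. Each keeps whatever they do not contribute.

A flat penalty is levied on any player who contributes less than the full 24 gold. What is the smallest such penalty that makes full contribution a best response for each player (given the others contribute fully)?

8.40 gold

Given the others contribute fully, the best deviation is to contribute 0 (any partial contribution still incurs the fine and gives up units whose private return 0.6500 is below 1).
Deviating from 24 to 0 saves 24 gold but forfeits the deviator's share of the drop in the guild treasury: 3.9/6 × 24 = 15.60.
So the deviation gain is 24 − 15.60 = 8.40, and the fine must be at least 8.40 gold to wipe it out.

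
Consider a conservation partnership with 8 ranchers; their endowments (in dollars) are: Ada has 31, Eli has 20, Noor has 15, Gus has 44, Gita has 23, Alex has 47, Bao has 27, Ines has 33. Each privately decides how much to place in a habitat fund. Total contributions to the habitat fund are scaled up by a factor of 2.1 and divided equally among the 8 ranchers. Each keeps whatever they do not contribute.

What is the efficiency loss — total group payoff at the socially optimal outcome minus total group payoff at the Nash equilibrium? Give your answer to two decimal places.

The private return per contributed unit is 2.1/8 = 0.2625 < 1 for every player regardless of endowment, so the Nash equilibrium is zero contribution and the group total is Σ E_j = 31 + 20 + 15 + 44 + 23 + 47 + 27 + 33 = 240.
Each contributed unit returns 2.100 to the group, so the social optimum is full contribution by everyone: group total = 2.100 × 240 = 504.00.
Efficiency loss = (2.100 − 1) × 240 = 264.00.

264.00 dollars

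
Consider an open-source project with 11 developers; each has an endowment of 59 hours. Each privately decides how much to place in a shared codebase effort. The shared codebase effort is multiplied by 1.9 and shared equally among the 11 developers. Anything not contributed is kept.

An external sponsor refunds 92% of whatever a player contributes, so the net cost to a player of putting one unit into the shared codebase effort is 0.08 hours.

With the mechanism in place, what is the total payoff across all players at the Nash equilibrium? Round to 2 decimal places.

Under the mechanism each unit contributed yields (1.9/11) / 0.08 = 2.1591 back to its contributor per unit of net cost, which exceeds 1, making full contribution the dominant choice for everyone.
So the Nash equilibrium is full contribution by all 11; the group earns 11 × (59 × 0.92 + 1.9 × 59) = 1830.18.

1830.18 hours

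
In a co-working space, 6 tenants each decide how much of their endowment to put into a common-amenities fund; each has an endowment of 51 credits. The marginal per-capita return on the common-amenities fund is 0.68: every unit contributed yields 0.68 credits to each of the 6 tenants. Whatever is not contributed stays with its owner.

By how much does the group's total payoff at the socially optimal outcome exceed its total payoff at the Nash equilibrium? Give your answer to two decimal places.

The private return per contributed unit is 0.68 < 1, so contributing 0 is dominant for every player. At the Nash equilibrium everyone keeps their 51, and the group total is 6 × 51 = 306.
Each contributed unit returns 4.080 to the group as a whole (0.68 to each of 6 players), which exceeds 1, so the social optimum is full contribution: group total = 4.080 × 306 = 1248.48.
Efficiency loss = 1248.48 − 306 = 942.48.

942.48 credits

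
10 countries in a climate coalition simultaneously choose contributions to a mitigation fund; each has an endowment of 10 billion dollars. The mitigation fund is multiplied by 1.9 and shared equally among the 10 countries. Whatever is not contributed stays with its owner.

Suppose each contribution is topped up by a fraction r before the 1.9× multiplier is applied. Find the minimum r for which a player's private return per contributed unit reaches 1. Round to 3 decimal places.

4.263

With matching at rate r, one contributed unit becomes (1 + r) in the mitigation fund and returns 1.9 × (1 + r) / 10 to the contributor.
Setting this equal to 1: 1 + r = 10/1.9 = 5.2632.
So the minimum matching rate is r = 5.2632 − 1 = 4.263.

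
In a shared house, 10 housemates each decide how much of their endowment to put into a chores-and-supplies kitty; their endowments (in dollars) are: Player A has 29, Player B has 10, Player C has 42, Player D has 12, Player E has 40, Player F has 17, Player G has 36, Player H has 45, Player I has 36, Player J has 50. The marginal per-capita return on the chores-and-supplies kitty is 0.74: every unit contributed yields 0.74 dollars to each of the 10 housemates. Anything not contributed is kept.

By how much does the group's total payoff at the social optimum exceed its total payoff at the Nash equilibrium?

2028.80 dollars

The private return per contributed unit is 0.74 < 1 for everyone, so the Nash equilibrium is zero contribution and the group total is Σ E_j = 29 + 10 + 42 + 12 + 40 + 17 + 36 + 45 + 36 + 50 = 317.
Each contributed unit returns 7.400 to the group, so the social optimum is full contribution by everyone: group total = 7.400 × 317 = 2345.80.
Efficiency loss = (7.400 − 1) × 317 = 2028.80.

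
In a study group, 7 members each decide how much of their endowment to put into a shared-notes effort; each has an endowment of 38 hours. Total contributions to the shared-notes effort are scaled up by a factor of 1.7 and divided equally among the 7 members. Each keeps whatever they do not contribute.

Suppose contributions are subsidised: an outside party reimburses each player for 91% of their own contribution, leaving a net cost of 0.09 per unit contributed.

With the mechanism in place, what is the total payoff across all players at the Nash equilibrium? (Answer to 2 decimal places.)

694.26 hours

Under the mechanism each unit contributed yields (1.7/7) / 0.09 = 2.6984 back to its contributor per unit of net cost, which exceeds 1, making full contribution the dominant choice for everyone.
So the Nash equilibrium is full contribution by all 7; the group earns 7 × (38 × 0.91 + 1.7 × 38) = 694.26.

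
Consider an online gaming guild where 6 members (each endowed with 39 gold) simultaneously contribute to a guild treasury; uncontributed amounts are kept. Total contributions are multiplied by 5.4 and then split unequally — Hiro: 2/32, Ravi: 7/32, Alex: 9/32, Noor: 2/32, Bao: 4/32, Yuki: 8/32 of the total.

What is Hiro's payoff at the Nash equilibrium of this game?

A player with share s gets back 5.4·s per unit contributed, so full contribution is dominant for anyone with s > 1/5.4 = 0.1852 and zero contribution is dominant for anyone below.
Ravi, Alex and Yuki clear that bar, contributing 39 each; the remaining 3 contribute 0. Total contributed: 117.
Hiro keeps 39 and receives 5.4 × 117 × 2/32 = 39.49 from the guild treasury, for a payoff of 78.49.

78.49 gold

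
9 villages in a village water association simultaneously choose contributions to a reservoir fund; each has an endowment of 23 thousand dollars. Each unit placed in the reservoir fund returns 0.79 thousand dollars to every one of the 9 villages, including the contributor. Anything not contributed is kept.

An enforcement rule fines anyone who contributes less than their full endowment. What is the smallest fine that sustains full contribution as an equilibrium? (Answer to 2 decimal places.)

4.83 thousand dollars

Given the others contribute fully, the best deviation is to contribute 0 (any partial contribution still incurs the fine and gives up units whose private return 0.79 is below 1).
Deviating from 23 to 0 saves 23 thousand dollars but forfeits the deviator's share of the drop in the reservoir fund: 0.79 × 23 = 18.17.
So the deviation gain is 23 − 18.17 = 4.83, and the fine must be at least 4.83 thousand dollars to wipe it out.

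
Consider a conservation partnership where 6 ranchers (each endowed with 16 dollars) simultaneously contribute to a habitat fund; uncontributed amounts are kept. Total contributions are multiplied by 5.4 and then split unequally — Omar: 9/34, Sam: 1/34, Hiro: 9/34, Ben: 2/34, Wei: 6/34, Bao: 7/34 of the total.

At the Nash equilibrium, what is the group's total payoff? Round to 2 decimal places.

307.20 dollars

Player j's private return per contributed unit is 5.4 × (j's share). Contributing is weakly dominant for j when that share is at least 1/5.4 = 0.1852, and contributing 0 is dominant otherwise.
Omar, Hiro and Bao clear that bar, contributing 16 each; the remaining 3 contribute 0. Total contributed: 48.
The habitat fund pays out 5.4 × 48 = 259.20 in total (split across the unequal shares, but the aggregate is all that matters for the group sum).
The 3 free-riders keep 16 each, adding 48. Group total = 48 + 259.20 = 307.20.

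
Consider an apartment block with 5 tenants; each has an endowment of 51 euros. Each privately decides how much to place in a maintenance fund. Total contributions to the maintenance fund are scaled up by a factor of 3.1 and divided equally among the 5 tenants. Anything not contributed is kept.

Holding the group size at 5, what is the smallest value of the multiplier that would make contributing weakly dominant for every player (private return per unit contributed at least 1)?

A contributed unit returns (multiplier)/5 to its contributor.
This reaches 1 exactly when the multiplier is 5.

5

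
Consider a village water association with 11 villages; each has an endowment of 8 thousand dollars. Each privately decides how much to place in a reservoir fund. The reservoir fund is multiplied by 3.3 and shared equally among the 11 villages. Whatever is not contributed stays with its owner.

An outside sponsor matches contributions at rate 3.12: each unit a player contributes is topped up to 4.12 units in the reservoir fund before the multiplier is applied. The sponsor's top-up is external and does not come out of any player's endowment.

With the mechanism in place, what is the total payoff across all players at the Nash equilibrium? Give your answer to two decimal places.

1196.45 thousand dollars

With the mechanism, a contributed unit returns 3.3 × 4.12 / 11 = 1.2360 per unit of net cost to the contributor — now above 1 — so contributing fully is weakly dominant for every player.
At the Nash equilibrium everyone contributes 8. Group total payoff = 3.3 × 4.12 × 88 = 1196.45.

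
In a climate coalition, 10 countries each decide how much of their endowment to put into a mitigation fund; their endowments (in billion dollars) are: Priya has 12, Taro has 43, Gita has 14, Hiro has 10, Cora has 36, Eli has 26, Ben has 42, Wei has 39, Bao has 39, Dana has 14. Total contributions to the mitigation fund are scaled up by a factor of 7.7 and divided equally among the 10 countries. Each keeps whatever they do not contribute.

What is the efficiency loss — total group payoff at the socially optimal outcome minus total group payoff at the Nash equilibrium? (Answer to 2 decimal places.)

1842.50 billion dollars

The private return per contributed unit is 7.7/10 = 0.7700 < 1 for every player regardless of endowment, so the Nash equilibrium is zero contribution and the group total is Σ E_j = 12 + 43 + 14 + 10 + 36 + 26 + 42 + 39 + 39 + 14 = 275.
Each contributed unit returns 7.700 to the group, so the social optimum is full contribution by everyone: group total = 7.700 × 275 = 2117.50.
Efficiency loss = (7.700 − 1) × 275 = 1842.50.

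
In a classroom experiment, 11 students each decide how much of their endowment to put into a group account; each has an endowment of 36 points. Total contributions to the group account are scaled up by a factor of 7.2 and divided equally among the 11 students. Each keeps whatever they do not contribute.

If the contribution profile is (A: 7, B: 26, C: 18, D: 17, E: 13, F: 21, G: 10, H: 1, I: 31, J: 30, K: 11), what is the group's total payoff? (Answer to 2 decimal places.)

1543.00 points

Total contributed: 7 + 26 + 18 + 17 + 13 + 21 + 10 + 1 + 31 + 30 + 11 = 185; total kept: 11 × 36 − 185 = 211.
The group account pays out 7.2 × 185 = 1332.00 in aggregate.
Group total = 211 + 1332.00 = 1543.00.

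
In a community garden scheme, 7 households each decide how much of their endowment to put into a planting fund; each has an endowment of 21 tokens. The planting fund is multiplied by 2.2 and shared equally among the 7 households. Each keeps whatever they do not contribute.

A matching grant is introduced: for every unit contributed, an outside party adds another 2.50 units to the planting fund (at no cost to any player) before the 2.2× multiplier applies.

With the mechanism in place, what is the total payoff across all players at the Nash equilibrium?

With the mechanism, a contributed unit returns 2.2 × 3.50 / 7 = 1.1000 per unit of net cost to the contributor — now above 1 — so contributing fully is weakly dominant for every player.
At the Nash equilibrium everyone contributes 21. Group total payoff = 2.2 × 3.50 × 147 = 1131.90.

1131.90 tokens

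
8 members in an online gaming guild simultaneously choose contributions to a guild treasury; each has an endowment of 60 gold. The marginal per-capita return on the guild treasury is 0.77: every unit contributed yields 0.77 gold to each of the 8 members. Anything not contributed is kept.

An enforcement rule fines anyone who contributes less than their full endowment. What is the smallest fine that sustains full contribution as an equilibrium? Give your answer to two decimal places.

Given the others contribute fully, the best deviation is to contribute 0 (any partial contribution still incurs the fine and gives up units whose private return 0.77 is below 1).
Deviating from 60 to 0 saves 60 gold but forfeits the deviator's share of the drop in the guild treasury: 0.77 × 60 = 46.20.
So the deviation gain is 60 − 46.20 = 13.80, and the fine must be at least 13.80 gold to wipe it out.

13.80 gold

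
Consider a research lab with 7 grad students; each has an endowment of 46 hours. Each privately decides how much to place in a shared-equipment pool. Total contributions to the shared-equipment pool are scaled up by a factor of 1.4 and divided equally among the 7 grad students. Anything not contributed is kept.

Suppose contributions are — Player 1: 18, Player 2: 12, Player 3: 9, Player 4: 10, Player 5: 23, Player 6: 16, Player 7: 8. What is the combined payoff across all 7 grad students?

360.40 hours

Total contributed: 18 + 12 + 9 + 10 + 23 + 16 + 8 = 96; total kept: 7 × 46 − 96 = 226.
The shared-equipment pool pays out 1.4 × 96 = 134.40 in aggregate.
Group total = 226 + 134.40 = 360.40.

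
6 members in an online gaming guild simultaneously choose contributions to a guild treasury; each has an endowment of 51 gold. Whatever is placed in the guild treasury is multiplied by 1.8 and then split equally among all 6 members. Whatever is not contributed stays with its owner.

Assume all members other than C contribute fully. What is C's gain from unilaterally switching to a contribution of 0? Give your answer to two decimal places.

Switching from a contribution of 51 to 0 lets C keep an extra 51 gold, but lowers the guild treasury by 51, which costs C their own share of that drop: 1.8/6 × 51 = 15.30.
Net gain = 51 − 15.30 = 35.70. The private return per contributed unit (0.3000) is below 1, so free-riding is indeed the best response regardless of what the others do.

35.70 gold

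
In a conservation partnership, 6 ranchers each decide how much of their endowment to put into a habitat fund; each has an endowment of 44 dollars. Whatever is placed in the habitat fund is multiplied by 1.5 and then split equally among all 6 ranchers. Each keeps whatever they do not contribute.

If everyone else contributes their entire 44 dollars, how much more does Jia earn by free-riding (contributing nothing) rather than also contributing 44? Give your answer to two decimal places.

33.00 dollars

Switching from a contribution of 44 to 0 lets Jia keep an extra 44 dollars, but lowers the habitat fund by 44, which costs Jia their own share of that drop: 1.5/6 × 44 = 11.00.
Net gain = 44 − 11.00 = 33.00. The private return per contributed unit (0.2500) is below 1, so free-riding is indeed the best response regardless of what the others do.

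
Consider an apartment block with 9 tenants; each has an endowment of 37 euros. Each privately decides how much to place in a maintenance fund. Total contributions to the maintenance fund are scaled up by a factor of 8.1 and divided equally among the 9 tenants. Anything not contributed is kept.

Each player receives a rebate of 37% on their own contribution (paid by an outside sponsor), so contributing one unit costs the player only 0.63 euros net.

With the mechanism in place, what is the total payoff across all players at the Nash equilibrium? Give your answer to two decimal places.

The effective private return per unit is now (8.1/9) / 0.63 = 1.4286 > 1, so every player's dominant strategy flips to full contribution.
At the Nash equilibrium everyone contributes 37. Group total payoff = 9 × (37 × 0.37 + 8.1 × 37) = 2820.51.

2820.51 euros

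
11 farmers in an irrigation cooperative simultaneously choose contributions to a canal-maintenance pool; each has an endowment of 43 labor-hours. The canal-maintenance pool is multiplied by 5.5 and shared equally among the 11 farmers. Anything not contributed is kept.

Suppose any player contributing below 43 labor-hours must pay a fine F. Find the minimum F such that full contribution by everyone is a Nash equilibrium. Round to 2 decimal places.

21.50 labor-hours

Given the others contribute fully, the best deviation is to contribute 0 (any partial contribution still incurs the fine and gives up units whose private return 0.5000 is below 1).
Deviating from 43 to 0 saves 43 labor-hours but forfeits the deviator's share of the drop in the canal-maintenance pool: 5.5/11 × 43 = 21.50.
So the deviation gain is 43 − 21.50 = 21.50, and the fine must be at least 21.50 labor-hours to wipe it out.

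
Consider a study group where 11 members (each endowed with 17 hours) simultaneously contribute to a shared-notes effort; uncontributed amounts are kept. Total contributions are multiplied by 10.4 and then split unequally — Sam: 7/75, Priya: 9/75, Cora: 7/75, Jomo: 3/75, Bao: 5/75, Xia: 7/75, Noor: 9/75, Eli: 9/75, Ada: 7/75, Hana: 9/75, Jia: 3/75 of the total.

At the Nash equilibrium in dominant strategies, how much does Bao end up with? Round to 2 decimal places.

64.15 hours

A player with share s gets back 10.4·s per unit contributed, so full contribution is dominant for anyone with s > 1/10.4 = 0.0962 and zero contribution is dominant for anyone below.
Priya, Noor, Eli and Hana are above the threshold, contributing 17 each; the remaining 7 contribute 0. Total contributed: 68.
Bao keeps 17 and receives 10.4 × 68 × 5/75 = 47.15 from the shared-notes effort, for a payoff of 64.15.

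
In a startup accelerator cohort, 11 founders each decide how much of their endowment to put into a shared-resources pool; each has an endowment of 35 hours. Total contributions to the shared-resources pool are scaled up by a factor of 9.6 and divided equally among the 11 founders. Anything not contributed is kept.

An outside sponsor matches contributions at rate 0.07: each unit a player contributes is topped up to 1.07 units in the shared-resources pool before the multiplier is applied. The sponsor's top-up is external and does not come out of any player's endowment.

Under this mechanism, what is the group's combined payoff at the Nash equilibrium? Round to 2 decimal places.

The effective private return is 9.6 × 1.07 / 11 = 0.9338, which is still under 1, so the mechanism doesn't change anyone's dominant strategy: zero contribution.
Everyone keeps their endowment and the group total is 11 × 35 = 385.

385.00 hours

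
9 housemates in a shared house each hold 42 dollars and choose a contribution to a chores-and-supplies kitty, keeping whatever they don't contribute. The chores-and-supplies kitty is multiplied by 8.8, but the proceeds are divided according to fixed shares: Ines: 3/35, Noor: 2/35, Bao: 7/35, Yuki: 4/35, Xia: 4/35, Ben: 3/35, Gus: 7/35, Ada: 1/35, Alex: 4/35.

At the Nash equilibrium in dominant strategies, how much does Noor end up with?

For player j, contributing a unit is worthwhile iff 8.8 × (j's share) ≥ 1, i.e. iff j's share is at least 0.1136.
The shares above 0.1136 belong to Bao, Yuki, Xia, Gus and Alex, contributing 42 each; the remaining 4 contribute 0. Total contributed: 210.
Noor keeps 42 and receives 8.8 × 210 × 2/35 = 105.60 from the chores-and-supplies kitty, for a payoff of 147.60.

147.60 dollars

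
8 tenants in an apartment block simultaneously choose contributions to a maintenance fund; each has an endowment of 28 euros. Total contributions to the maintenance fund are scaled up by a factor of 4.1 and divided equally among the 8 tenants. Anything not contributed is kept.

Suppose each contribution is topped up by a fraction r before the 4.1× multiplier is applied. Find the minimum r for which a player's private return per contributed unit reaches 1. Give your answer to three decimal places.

0.951

With matching at rate r, one contributed unit becomes (1 + r) in the maintenance fund and returns 4.1 × (1 + r) / 8 to the contributor.
Setting this equal to 1: 1 + r = 8/4.1 = 1.9512.
So the minimum matching rate is r = 1.9512 − 1 = 0.951.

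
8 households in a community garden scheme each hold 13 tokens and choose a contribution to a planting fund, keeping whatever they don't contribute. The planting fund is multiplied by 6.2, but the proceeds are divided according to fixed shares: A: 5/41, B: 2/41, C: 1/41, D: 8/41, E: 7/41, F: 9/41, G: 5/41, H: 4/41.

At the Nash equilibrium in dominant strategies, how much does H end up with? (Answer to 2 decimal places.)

36.59 tokens

For player j, contributing a unit is worthwhile iff 6.2 × (j's share) ≥ 1, i.e. iff j's share is at least 0.1613.
D, E and F are above the threshold, contributing 13 each; the remaining 5 contribute 0. Total contributed: 39.
H keeps 13 and receives 6.2 × 39 × 4/41 = 23.59 from the planting fund, for a payoff of 36.59.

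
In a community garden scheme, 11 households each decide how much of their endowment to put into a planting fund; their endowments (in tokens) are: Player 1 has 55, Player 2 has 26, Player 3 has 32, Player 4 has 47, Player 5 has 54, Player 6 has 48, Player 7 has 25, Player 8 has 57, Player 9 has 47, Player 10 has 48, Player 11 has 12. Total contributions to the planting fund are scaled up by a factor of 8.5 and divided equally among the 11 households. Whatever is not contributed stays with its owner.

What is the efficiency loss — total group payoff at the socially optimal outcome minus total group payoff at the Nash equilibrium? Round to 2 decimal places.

3382.50 tokens

The private return per contributed unit is 8.5/11 = 0.7727 < 1 for every player regardless of endowment, so the Nash equilibrium is zero contribution and the group total is Σ E_j = 55 + 26 + 32 + 47 + 54 + 48 + 25 + 57 + 47 + 48 + 12 = 451.
Each contributed unit returns 8.500 to the group, so the social optimum is full contribution by everyone: group total = 8.500 × 451 = 3833.50.
Efficiency loss = (8.500 − 1) × 451 = 3382.50.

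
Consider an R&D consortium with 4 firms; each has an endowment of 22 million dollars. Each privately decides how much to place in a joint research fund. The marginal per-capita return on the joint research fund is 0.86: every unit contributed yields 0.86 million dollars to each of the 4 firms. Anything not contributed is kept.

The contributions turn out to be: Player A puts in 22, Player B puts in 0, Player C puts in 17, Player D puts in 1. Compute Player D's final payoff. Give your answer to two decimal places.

Total contributed: 22 + 0 + 17 + 1 = 40.
Each receives 0.86 × 40 = 34.40 from the joint research fund.
Player D keeps 22 − 1 = 21, so Player D's payoff is 21 + 34.40 = 55.40.

55.40 million dollars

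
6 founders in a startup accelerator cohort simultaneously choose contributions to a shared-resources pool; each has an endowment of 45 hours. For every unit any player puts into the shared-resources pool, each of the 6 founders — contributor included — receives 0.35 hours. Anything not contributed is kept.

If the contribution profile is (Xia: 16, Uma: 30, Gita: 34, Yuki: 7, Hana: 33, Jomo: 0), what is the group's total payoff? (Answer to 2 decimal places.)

402.00 hours

Total contributed: 16 + 30 + 34 + 7 + 33 + 0 = 120; total kept: 6 × 45 − 120 = 150.
The shared-resources pool pays out 0.35 × 6 × 120 = 252.00 in aggregate.
Group total = 150 + 252.00 = 402.00.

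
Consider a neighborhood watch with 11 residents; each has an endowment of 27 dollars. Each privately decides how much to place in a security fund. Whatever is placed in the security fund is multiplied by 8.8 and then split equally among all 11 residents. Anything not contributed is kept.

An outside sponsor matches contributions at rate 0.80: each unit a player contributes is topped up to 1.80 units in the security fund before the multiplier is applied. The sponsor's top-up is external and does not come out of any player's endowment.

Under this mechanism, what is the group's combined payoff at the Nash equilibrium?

4704.48 dollars

Under the mechanism each unit contributed yields 8.8 × 1.80 / 11 = 1.4400 back to its contributor per unit of net cost, which exceeds 1, making full contribution the dominant choice for everyone.
At the Nash equilibrium everyone contributes 27. Group total payoff = 8.8 × 1.80 × 297 = 4704.48.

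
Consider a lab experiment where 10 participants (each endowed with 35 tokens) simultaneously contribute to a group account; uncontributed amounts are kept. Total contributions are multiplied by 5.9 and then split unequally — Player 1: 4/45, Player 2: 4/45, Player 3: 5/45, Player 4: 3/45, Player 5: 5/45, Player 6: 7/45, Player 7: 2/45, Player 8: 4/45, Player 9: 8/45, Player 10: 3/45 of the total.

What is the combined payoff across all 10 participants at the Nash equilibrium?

Each unit j contributes comes back to j as 5.9 × (j's share), so j prefers to contribute only if that share exceeds 1/5.9 = 0.1695; otherwise keeping the unit dominates.
Player 9 alone (share 8/45) is above the threshold, contributing 35; the remaining 9 contribute 0. Total contributed: 35.
The group account pays out 5.9 × 35 = 206.50 in total (split across the unequal shares, but the aggregate is all that matters for the group sum).
The 9 free-riders keep 35 each, adding 315. Group total = 315 + 206.50 = 521.50.

521.50 tokens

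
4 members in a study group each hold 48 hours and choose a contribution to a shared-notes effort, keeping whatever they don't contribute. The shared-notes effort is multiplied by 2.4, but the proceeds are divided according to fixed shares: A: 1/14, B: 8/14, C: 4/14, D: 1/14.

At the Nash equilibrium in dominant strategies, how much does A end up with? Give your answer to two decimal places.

A player with share s gets back 2.4·s per unit contributed, so full contribution is dominant for anyone with s > 1/2.4 = 0.4167 and zero contribution is dominant for anyone below.
The only share above 0.4167 is B's 8/14, contributing 48; the remaining 3 contribute 0. Total contributed: 48.
A keeps 48 and receives 2.4 × 48 × 1/14 = 8.23 from the shared-notes effort, for a payoff of 56.23.

56.23 hours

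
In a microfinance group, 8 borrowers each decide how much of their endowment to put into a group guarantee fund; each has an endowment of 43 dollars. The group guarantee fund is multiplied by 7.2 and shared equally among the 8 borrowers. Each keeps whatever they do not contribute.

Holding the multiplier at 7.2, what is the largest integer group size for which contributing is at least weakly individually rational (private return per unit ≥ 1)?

Private return per unit is 7.2/(group size), which is ≥ 1 whenever the group size is ≤ 7.2.
The largest such integer is 7.

7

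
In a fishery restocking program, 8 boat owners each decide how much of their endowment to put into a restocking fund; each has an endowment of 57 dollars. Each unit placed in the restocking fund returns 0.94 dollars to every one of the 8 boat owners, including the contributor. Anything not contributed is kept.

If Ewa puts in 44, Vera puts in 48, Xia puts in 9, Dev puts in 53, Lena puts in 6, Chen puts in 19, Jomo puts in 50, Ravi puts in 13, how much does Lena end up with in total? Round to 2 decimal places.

278.48 dollars

Total contributed: 44 + 48 + 9 + 53 + 6 + 19 + 50 + 13 = 242.
Each receives 0.94 × 242 = 227.48 from the restocking fund.
Lena keeps 57 − 6 = 51, so Lena's payoff is 51 + 227.48 = 278.48.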